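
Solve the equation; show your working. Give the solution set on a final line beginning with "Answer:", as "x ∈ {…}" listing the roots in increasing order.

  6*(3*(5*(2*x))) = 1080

Step 1. [6*(3*(5*(2*x))) = 1080] divide by the outer 6 ⇒ div: 3*(5*(2*x)) = 180.
Step 2. [3*(5*(2*x)) = 180] 3·(inner) — divide through by 3 ⇒ div: 5*(2*x) = 60.
Step 3. [5*(2*x) = 60] leading coefficient 5: divide by 5, so div: 2*x = 12.
Step 4. [2*x = 12] 2 out front; divide by 2 ⇒ div: x = 6.

Answer: x ∈ {6}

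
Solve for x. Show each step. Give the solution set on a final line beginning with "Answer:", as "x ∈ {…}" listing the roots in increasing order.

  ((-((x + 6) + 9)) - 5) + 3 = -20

Step 1. [((-((x + 6) + 9)) - 5) + 3 = -20] the outer +3 inverts by subtracting 3 ⇒ sub: (-((x + 6) + 9)) - 5 = -23.
Step 2. [(-((x + 6) + 9)) - 5 = -23] add 5: x sits inside (… - 5). So sub: -((x + 6) + 9) = -18.
Step 3. [-((x + 6) + 9) = -18] flip signs both sides ⇒ neg: (x + 6) + 9 = 18.
Step 4. [(x + 6) + 9 = 18] subtract 9: x sits inside (… + 9). So sub: x + 6 = 9.
Step 5. [x + 6 = 9] the outer +6 inverts by subtracting 6, so sub: x = 3.

Answer: x ∈ {3}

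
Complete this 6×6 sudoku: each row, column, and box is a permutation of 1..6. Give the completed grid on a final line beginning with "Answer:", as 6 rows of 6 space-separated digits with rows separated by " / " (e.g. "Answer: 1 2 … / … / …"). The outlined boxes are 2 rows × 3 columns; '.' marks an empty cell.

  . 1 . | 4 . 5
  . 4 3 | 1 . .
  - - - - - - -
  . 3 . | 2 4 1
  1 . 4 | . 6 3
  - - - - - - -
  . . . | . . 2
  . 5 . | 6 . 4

Step 1. [r5c4∈{3,5}] across col 4, 3 lands solely at r5c4, so r5c4=3.
Step 2. [r2c1∈{2,5,6}] r2c1 is the only open cell in row 2 admitting 5. So r2c1=5.
Step 3. [r3c1∈{6}] only 6 remains possible at r3c1 ⇒ r3c1=6.
Step 4. [r1c1∈{2}] r1c1 has the single candidate 2. So r1c1=2.
Step 5. [r6c5∈{1}] r6c5 is down to just 1 ⇒ r6c5=1.
Step 6. [r5c2∈{6}] r5c2 is down to just 6 ⇒ r5c2=6.
Step 7. [r2c6∈{6}] r2c6 is down to just 6 ⇒ r2c6=6.
Step 8. [r5c5∈{5}] nothing but 5 survives at r5c5 ⇒ r5c5=5.
Step 9. [r4c4∈{5}] only 5 remains possible at r4c4. So r4c4=5.
Step 10. [r6c1∈{3}] r6c1 has the single candidate 3. So r6c1=3.
Step 11. [r5c1∈{4}] nothing but 4 survives at r5c1 ⇒ r5c1=4.
Step 12. [r1c3∈{6}] r1c3 has the single candidate 6 ⇒ r1c3=6.
Step 13. [r6c3∈{2}] only 2 remains possible at r6c3. So r6c3=2.
Step 14. [r1c5∈{3}] nothing but 3 survives at r1c5. So r1c5=3.
Step 15. [r3c3∈{5}] nothing but 5 survives at r3c3. So r3c3=5.
Step 16. [r2c5∈{2}] r2c5 is down to just 2 ⇒ r2c5=2.
Step 17. [r4c2∈{2}] r4c2 has the single candidate 2 ⇒ r4c2=2.
Step 18. [r5c3∈{1}] r5c3 is down to just 1 ⇒ r5c3=1.

Answer: 2 1 6 4 3 5 / 5 4 3 1 2 6 / 6 3 5 2 4 1 / 1 2 4 5 6 3 / 4 6 1 3 5 2 / 3 5 2 6 1 4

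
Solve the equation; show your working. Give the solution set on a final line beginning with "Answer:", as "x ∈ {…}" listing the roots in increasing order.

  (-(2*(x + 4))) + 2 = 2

Step 1. [(-(2*(x + 4))) + 2 = 2] peel the +2: subtract 2 from each side. So sub: -(2*(x + 4)) = 0.
Step 2. [-(2*(x + 4)) = 0] LHS negated; negate both sides ⇒ neg: 2*(x + 4) = 0.
Step 3. [2*(x + 4) = 0] 2 out front; divide by 2. So div: x + 4 = 0.
Step 4. [x + 4 = 0] subtract 4: x sits inside (… + 4), so sub: x = -4.

Answer: x ∈ {-4}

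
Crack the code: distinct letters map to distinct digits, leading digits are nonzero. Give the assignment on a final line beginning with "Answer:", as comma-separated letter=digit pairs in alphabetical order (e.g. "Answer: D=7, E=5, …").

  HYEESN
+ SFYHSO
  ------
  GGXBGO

Step 1. [col 1: N + O ≡ O (mod 10)] column 1: given nothing yet, carry-in 0, and all letters distinct, none taken yet, N+O≡O (mod 10) forces N=0. So N=0.
Step 2. [col 1: N + O ≡ O (mod 10)] column 1 (N + O ≡ O (mod 10), carry-in 0) doesn't pin O yet; pick O=3 and continue ⇒ O=3.
Step 3. [col 2: S + S ≡ G (mod 10)] several values work for G in column 2 (S + S ≡ G (mod 10), carry-in 0); try G=4. So G=4.
Step 4. [col 2: S + S ≡ G (mod 10)] column 2 (S + S ≡ G (mod 10), carry-in 0) doesn't pin S yet; pick S=2 and continue. So S=2.
Step 5. [col 3: E + H ≡ B (mod 10)] B=9 is one option consistent with column 3 (E + H ≡ B (mod 10), carry-in 0) — take it. So B=9.
Step 6. [col 3: E + H ≡ B (mod 10)] several values work for E in column 3 (E + H ≡ B (mod 10), carry-in 0); try E=8. So E=8.
Step 7. [col 3: E + H ≡ B (mod 10)] in column 3 we have E+H≡B with carry-in 0; given E=8, B=9 and digits 0,2,3,4,8,9 already taken and all letters distinct, that pins H to 1. So H=1.
Step 8. [col 4: E + Y ≡ X (mod 10)] in column 4 we have E+Y≡X with carry-in 0; given E=8 and digits 0,1,2,3,4,8,9 already taken and all letters distinct, that pins Y to 7. So Y=7.
Step 9. [col 4: E + Y ≡ X (mod 10)] column 4 reads E+Y+carry(0)=X with E=8, Y=7; with digits 0,1,2,3,4,7,8,9 already taken and all letters distinct, the only value for X is 5 ⇒ X=5.
Step 10. [col 5: Y + F ≡ G (mod 10)] from column 5 (Y=7, G=4, carry-in 1, digits 0,1,2,3,4,5,7,8,9 already taken and all letters distinct): F must equal 6. So F=6.

Answer: B=9, E=8, F=6, G=4, H=1, N=0, O=3, S=2, X=5, Y=7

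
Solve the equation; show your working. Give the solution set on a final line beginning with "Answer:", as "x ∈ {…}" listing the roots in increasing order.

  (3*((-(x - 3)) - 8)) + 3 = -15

Step 1. [(3*((-(x - 3)) - 8)) + 3 = -15] peel the +3: subtract 3 from each side ⇒ sub: 3*((-(x - 3)) - 8) = -18.
Step 2. [3*((-(x - 3)) - 8) = -18] LHS = 3·(…); ÷3 both sides ⇒ div: (-(x - 3)) - 8 = -6.
Step 3. [(-(x - 3)) - 8 = -6] the outer -8 inverts by adding 8. So sub: -(x - 3) = 2.
Step 4. [-(x - 3) = 2] LHS negated; negate both sides, so neg: x - 3 = -2.
Step 5. [x - 3 = -2] the outer -3 inverts by adding 3. So sub: x = 1.

Answer: x ∈ {1}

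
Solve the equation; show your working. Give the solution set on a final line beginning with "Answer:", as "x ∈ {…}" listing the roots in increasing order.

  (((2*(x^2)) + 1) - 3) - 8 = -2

Step 1. [(((2*(x^2)) + 1) - 3) - 8 = -2] peel the -8: add 8 from each side ⇒ sub: ((2*(x^2)) + 1) - 3 = 6.
Step 2. [((2*(x^2)) + 1) - 3 = 6] 3 comes off first (add 3). So sub: (2*(x^2)) + 1 = 9.
Step 3. [(2*(x^2)) + 1 = 9] 1 comes off first (subtract 1), so sub: 2*(x^2) = 8.
Step 4. [2*(x^2) = 8] LHS = 2·(…); ÷2 both sides. So div: x^2 = 4.
Step 5. [x^2 = 4] √ both sides: 4 ≥ 0 gives two branches ⇒ sqrt: x = 2 or -2.

Answer: x ∈ {-2, 2}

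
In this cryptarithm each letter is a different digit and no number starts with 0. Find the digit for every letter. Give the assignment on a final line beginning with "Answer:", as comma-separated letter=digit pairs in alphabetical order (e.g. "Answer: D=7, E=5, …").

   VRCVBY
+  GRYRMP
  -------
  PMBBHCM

Step 1. [col 1: Y + P ≡ M (mod 10)] column 1 (Y + P ≡ M (mod 10), carry-in 0) doesn't pin P yet; pick P=1 and continue ⇒ P=1.
Step 2. [col 1: Y + P ≡ M (mod 10)] column 1 (Y + P ≡ M (mod 10), carry-in 0) doesn't pin M yet; pick M=0 and continue, so M=0.
Step 3. [col 1: Y + P ≡ M (mod 10)] column 1: given P=1, M=0, carry-in 0, and digits 0,1 already taken and all letters distinct, Y+P≡M (mod 10) forces Y=9. So Y=9.
Step 4. [col 2: B + M ≡ C (mod 10)] no forcing yet in column 2 (carry-in 1); B=3 is free and consistent — try it. So B=3.
Step 5. [col 2: B + M ≡ C (mod 10)] in column 2 we have B+M≡C with carry-in 1; given B=3, M=0 and digits 0,1,3,9 already taken and all letters distinct, that pins C to 4. So C=4.
Step 6. [col 3: V + R ≡ H (mod 10)] no forcing yet in column 3 (carry-in 0); R=6 is free and consistent — try it, so R=6.
Step 7. [col 3: V + R ≡ H (mod 10)] in column 3 we have V+R≡H with carry-in 0; given R=6 and digits 0,1,3,4,6,9 already taken and all letters distinct, that pins H to 8 ⇒ H=8.
Step 8. [col 3: V + R ≡ H (mod 10)] in column 3 we have V+R≡H with carry-in 0; given R=6, H=8 and digits 0,1,3,4,6,8,9 already taken and all letters distinct, that pins V to 2, so V=2.
Step 9. [col 6: V + G ≡ M (mod 10)] from column 6 (V=2, M=0, carry-in 1, digits 0,1,2,3,4,6,8,9 already taken and all letters distinct): G must equal 7 ⇒ G=7.

Answer: B=3, C=4, G=7, H=8, M=0, P=1, R=6, V=2, Y=9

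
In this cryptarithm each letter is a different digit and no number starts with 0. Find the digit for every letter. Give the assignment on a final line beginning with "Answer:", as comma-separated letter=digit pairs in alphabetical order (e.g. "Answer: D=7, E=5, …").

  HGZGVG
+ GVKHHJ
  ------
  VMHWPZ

Step 1. [col 1: G + J ≡ Z (mod 10)] several values work for Z in column 1 (G + J ≡ Z (mod 10), carry-in 0); try Z=9, so Z=9.
Step 2. [col 1: G + J ≡ Z (mod 10)] no forcing yet in column 1 (carry-in 0); J=4 is free and consistent — try it ⇒ J=4.
Step 3. [col 1: G + J ≡ Z (mod 10)] column 1 reads G+J+carry(0)=Z with J=4, Z=9; with digits 4,9 already taken and all letters distinct, the only value for G is 5, so G=5.
Step 4. [col 2: V + H ≡ P (mod 10)] several values work for P in column 2 (V + H ≡ P (mod 10), carry-in 0); try P=8. So P=8.
Step 5. [col 2: V + H ≡ P (mod 10)] no forcing yet in column 2 (carry-in 0); H=1 is free and consistent — try it. So H=1.
Step 6. [col 2: V + H ≡ P (mod 10)] in column 2 we have V+H≡P with carry-in 0; given H=1, P=8 and digits 1,4,5,8,9 already taken and all letters distinct, that pins V to 7, so V=7.
Step 7. [col 3: G + H ≡ W (mod 10)] in column 3 we have G+H≡W with carry-in 0; given G=5, H=1 and digits 1,4,5,7,8,9 already taken and all letters distinct, that pins W to 6 ⇒ W=6.
Step 8. [col 4: Z + K ≡ H (mod 10)] column 4: given Z=9, H=1, carry-in 0, and digits 1,4,5,6,7,8,9 already taken and all letters distinct, Z+K≡H (mod 10) forces K=2 ⇒ K=2.
Step 9. [col 5: G + V ≡ M (mod 10)] in column 5 we have G+V≡M with carry-in 1; given G=5, V=7 and digits 1,2,4,5,6,7,8,9 already taken and all letters distinct, that pins M to 3. So M=3.

Answer: G=5, H=1, J=4, K=2, M=3, P=8, V=7, W=6, Z=9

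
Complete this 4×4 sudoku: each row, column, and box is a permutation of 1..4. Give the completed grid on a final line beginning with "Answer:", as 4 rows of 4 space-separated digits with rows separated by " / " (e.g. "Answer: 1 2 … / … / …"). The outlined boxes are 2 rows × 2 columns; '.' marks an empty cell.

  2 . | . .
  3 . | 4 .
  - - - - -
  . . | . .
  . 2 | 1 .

Step 1. [r3c2∈{1,3,4}] across col 2, 3 lands solely at r3c2 ⇒ r3c2=3.
Step 2. [r4c1∈{4}] r4c1's peers cover all but 4, so r4c1=4.
Step 3. [r2c2∈{1}] only 1 remains possible at r2c2, so r2c2=1.
Step 4. [r1c3∈{3}] r1c3's peers cover all but 3 ⇒ r1c3=3.
Step 5. [r2c4∈{2}] only 2 remains possible at r2c4 ⇒ r2c4=2.
Step 6. [r1c4∈{1}] only 1 remains possible at r1c4 ⇒ r1c4=1.
Step 7. [r1c2∈{4}] r1c2 is down to just 4. So r1c2=4.
Step 8. [r3c4∈{4}] r3c4 has the single candidate 4 ⇒ r3c4=4.
Step 9. [r3c3∈{2}] only 2 remains possible at r3c3. So r3c3=2.
Step 10. [r4c4∈{3}] r4c4 has the single candidate 3, so r4c4=3.
Step 11. [r3c1∈{1}] r3c1's peers cover all but 1, so r3c1=1.

Answer: 2 4 3 1 / 3 1 4 2 / 1 3 2 4 / 4 2 1 3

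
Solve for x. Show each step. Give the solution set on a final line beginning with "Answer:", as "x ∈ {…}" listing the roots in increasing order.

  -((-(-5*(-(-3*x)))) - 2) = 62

Step 1. [-((-(-5*(-(-3*x)))) - 2) = 62] flip signs both sides. So neg: (-(-5*(-(-3*x)))) - 2 = -62.
Step 2. [(-(-5*(-(-3*x)))) - 2 = -62] the outer -2 inverts by adding 2 ⇒ sub: -(-5*(-(-3*x))) = -60.
Step 3. [-(-5*(-(-3*x))) = -60] LHS negated; negate both sides, so neg: -5*(-(-3*x)) = 60.
Step 4. [-5*(-(-3*x)) = 60] -5 out front; divide by -5, so div: -(-3*x) = -12.
Step 5. [-(-3*x) = -12] LHS negated; negate both sides ⇒ neg: -3*x = 12.
Step 6. [-3*x = 12] divide by the outer -3, so div: x = -4.

Answer: x ∈ {-4}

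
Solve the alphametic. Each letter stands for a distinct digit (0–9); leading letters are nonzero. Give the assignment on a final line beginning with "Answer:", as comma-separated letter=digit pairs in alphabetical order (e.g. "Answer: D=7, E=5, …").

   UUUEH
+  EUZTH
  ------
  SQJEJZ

Step 1. [S] S is the leading digit of a 6-digit sum of two 5-digit numbers; the final carry is exactly 1 ⇒ S=1.
Step 2. [col 1: H + H ≡ Z (mod 10)] no forcing yet in column 1 (carry-in 0); Z=8 is free and consistent — try it. So Z=8.
Step 3. [col 1: H + H ≡ Z (mod 10)] column 1 (H + H ≡ Z (mod 10), carry-in 0) doesn't pin H yet; pick H=9 and continue. So H=9.
Step 4. [col 2: E + T ≡ J (mod 10)] column 2 (E + T ≡ J (mod 10), carry-in 1) doesn't pin T yet; pick T=7 and continue. So T=7.
Step 5. [col 2: E + T ≡ J (mod 10)] several values work for J in column 2 (E + T ≡ J (mod 10), carry-in 1); try J=3. So J=3.
Step 6. [col 2: E + T ≡ J (mod 10)] from column 2 (T=7, J=3, carry-in 1, digits 1,3,7,8,9 already taken and all letters distinct): E must equal 5, so E=5.
Step 7. [col 3: U + Z ≡ E (mod 10)] column 3: given Z=8, E=5, carry-in 1, and digits 1,3,5,7,8,9 already taken and all letters distinct, U+Z≡E (mod 10) forces U=6, so U=6.
Step 8. [col 5: U + E ≡ Q (mod 10)] from column 5 (U=6, E=5, carry-in 1, digits 1,3,5,6,7,8,9 already taken and all letters distinct): Q must equal 2, so Q=2.

Answer: E=5, H=9, J=3, Q=2, S=1, T=7, U=6, Z=8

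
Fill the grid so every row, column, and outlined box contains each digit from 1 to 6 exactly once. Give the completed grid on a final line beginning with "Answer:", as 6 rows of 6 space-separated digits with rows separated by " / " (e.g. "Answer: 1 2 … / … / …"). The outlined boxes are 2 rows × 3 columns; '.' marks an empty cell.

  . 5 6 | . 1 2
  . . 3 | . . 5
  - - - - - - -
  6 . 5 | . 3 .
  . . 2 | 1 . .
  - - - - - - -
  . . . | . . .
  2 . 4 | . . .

Step 1. [r3c6∈{4}] r3c6's peers cover all but 4 ⇒ r3c6=4.
Step 2. [r5c3∈{1}] r5c3 is down to just 1. So r5c3=1.
Step 3. [r5c5∈{2,4,5,6}] 2 has one home in col 5: r5c5 ⇒ r5c5=2.
Step 4. [r5c4∈{3,4,5,6}] r5c4 is the only open cell in row 5 admitting 4 ⇒ r5c4=4.
Step 5. [r1c1∈{4}] r1c1 is down to just 4 ⇒ r1c1=4.
Step 6. [r4c6∈{6}] r4c6 has the single candidate 6, so r4c6=6.
Step 7. [r5c6∈{3}] r5c6 has the single candidate 3 ⇒ r5c6=3.
Step 8. [r2c4∈{6}] only 6 remains possible at r2c4 ⇒ r2c4=6.
Step 9. [r6c2∈{3,6}] r6c2 is the only open cell in row 6 admitting 3. So r6c2=3.
Step 10. [r6c5∈{5,6}] 6 has one home in row 6: r6c5. So r6c5=6.
Step 11. [r3c2∈{1}] nothing but 1 survives at r3c2, so r3c2=1.
Step 12. [r2c2∈{2}] r2c2 is down to just 2. So r2c2=2.
Step 13. [r4c1∈{3}] only 3 remains possible at r4c1 ⇒ r4c1=3.
Step 14. [r1c4∈{3}] r1c4 is down to just 3, so r1c4=3.
Step 15. [r5c2∈{6}] r5c2 has the single candidate 6 ⇒ r5c2=6.
Step 16. [r2c1∈{1}] r2c1's peers cover all but 1 ⇒ r2c1=1.
Step 17. [r6c4∈{5}] r6c4 has the single candidate 5, so r6c4=5.
Step 18. [r4c5∈{5}] only 5 remains possible at r4c5 ⇒ r4c5=5.
Step 19. [r6c6∈{1}] r6c6 has the single candidate 1. So r6c6=1.
Step 20. [r2c5∈{4}] only 4 remains possible at r2c5. So r2c5=4.
Step 21. [r4c2∈{4}] r4c2 is down to just 4. So r4c2=4.
Step 22. [r3c4∈{2}] r3c4's peers cover all but 2, so r3c4=2.
Step 23. [r5c1∈{5}] r5c1 has the single candidate 5. So r5c1=5.

Answer: 4 5 6 3 1 2 / 1 2 3 6 4 5 / 6 1 5 2 3 4 / 3 4 2 1 5 6 / 5 6 1 4 2 3 / 2 3 4 5 6 1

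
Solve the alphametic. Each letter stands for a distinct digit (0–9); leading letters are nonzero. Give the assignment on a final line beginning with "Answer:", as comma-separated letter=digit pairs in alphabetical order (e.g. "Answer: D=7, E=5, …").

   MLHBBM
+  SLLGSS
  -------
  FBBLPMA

Step 1. [col 1: M + S ≡ A (mod 10)] several values work for S in column 1 (M + S ≡ A (mod 10), carry-in 0); try S=4. So S=4.
Step 2. [col 1: M + S ≡ A (mod 10)] column 1 (M + S ≡ A (mod 10), carry-in 0) doesn't pin A yet; pick A=2 and continue, so A=2.
Step 3. [col 1: M + S ≡ A (mod 10)] column 1 reads M+S+carry(0)=A with S=4, A=2; with digits 2,4 already taken and all letters distinct, the only value for M is 8. So M=8.
Step 4. [F] adding two 6-digit numbers gives at most 6+1 digits, and here it does — F is that final carry and must be 1 ⇒ F=1.
Step 5. [col 2: B + S ≡ M (mod 10)] in column 2 we have B+S≡M with carry-in 1; given S=4, M=8 and digits 1,2,4,8 already taken and all letters distinct, that pins B to 3, so B=3.
Step 6. [col 3: B + G ≡ P (mod 10)] no forcing yet in column 3 (carry-in 0); G=7 is free and consistent — try it. So G=7.
Step 7. [col 3: B + G ≡ P (mod 10)] in column 3 we have B+G≡P with carry-in 0; given B=3, G=7 and digits 1,2,3,4,7,8 already taken and all letters distinct, that pins P to 0 ⇒ P=0.
Step 8. [col 4: H + L ≡ L (mod 10)] from column 4 (nothing yet, carry-in 1, digits 0,1,2,3,4,7,8 already taken and all letters distinct): H must equal 9, so H=9.
Step 9. [col 4: H + L ≡ L (mod 10)] no forcing yet in column 4 (carry-in 1); L=6 is free and consistent — try it ⇒ L=6.

Answer: A=2, B=3, F=1, G=7, H=9, L=6, M=8, P=0, S=4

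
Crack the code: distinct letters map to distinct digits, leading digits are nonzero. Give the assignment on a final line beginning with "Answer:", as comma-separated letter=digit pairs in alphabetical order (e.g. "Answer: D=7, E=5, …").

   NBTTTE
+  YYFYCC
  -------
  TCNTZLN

Step 1. [col 1: E + C ≡ N (mod 10)] several values work for N in column 1 (E + C ≡ N (mod 10), carry-in 0); try N=6 ⇒ N=6.
Step 2. [T] T is the leading digit of a 7-digit sum of two 6-digit numbers; the final carry is exactly 1, so T=1.
Step 3. [col 1: E + C ≡ N (mod 10)] several values work for C in column 1 (E + C ≡ N (mod 10), carry-in 0); try C=4 ⇒ C=4.
Step 4. [col 1: E + C ≡ N (mod 10)] column 1: given C=4, N=6, carry-in 0, and digits 1,4,6 already taken and all letters distinct, E+C≡N (mod 10) forces E=2. So E=2.
Step 5. [col 2: T + C ≡ L (mod 10)] from column 2 (T=1, C=4, carry-in 0, digits 1,2,4,6 already taken and all letters distinct): L must equal 5, so L=5.
Step 6. [col 3: T + Y ≡ Z (mod 10)] no forcing yet in column 3 (carry-in 0); Z=8 is free and consistent — try it. So Z=8.
Step 7. [col 3: T + Y ≡ Z (mod 10)] column 3: given T=1, Z=8, carry-in 0, and digits 1,2,4,5,6,8 already taken and all letters distinct, T+Y≡Z (mod 10) forces Y=7, so Y=7.
Step 8. [col 4: T + F ≡ T (mod 10)] from column 4 (T=1, carry-in 0, digits 1,2,4,5,6,7,8 already taken and all letters distinct): F must equal 0 ⇒ F=0.
Step 9. [col 5: B + Y ≡ N (mod 10)] in column 5 we have B+Y≡N with carry-in 0; given Y=7, N=6 and digits 0,1,2,4,5,6,7,8 already taken and all letters distinct, that pins B to 9, so B=9.

Answer: B=9, C=4, E=2, F=0, L=5, N=6, T=1, Y=7, Z=8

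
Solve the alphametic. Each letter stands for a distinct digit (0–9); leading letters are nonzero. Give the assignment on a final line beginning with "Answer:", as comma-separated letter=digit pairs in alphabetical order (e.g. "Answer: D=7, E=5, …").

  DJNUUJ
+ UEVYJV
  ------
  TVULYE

Step 1. [col 1: J + V ≡ E (mod 10)] column 1 (J + V ≡ E (mod 10), carry-in 0) doesn't pin V yet; pick V=7 and continue. So V=7.
Step 2. [col 1: J + V ≡ E (mod 10)] column 1 (J + V ≡ E (mod 10), carry-in 0) doesn't pin J yet; pick J=5 and continue ⇒ J=5.
Step 3. [col 1: J + V ≡ E (mod 10)] in column 1 we have J+V≡E with carry-in 0; given J=5, V=7 and digits 5,7 already taken and all letters distinct, that pins E to 2, so E=2.
Step 4. [col 2: U + J ≡ Y (mod 10)] U=8 is one option consistent with column 2 (U + J ≡ Y (mod 10), carry-in 1) — take it, so U=8.
Step 5. [col 2: U + J ≡ Y (mod 10)] in column 2 we have U+J≡Y with carry-in 1; given U=8, J=5 and digits 2,5,7,8 already taken and all letters distinct, that pins Y to 4, so Y=4.
Step 6. [col 3: U + Y ≡ L (mod 10)] in column 3 we have U+Y≡L with carry-in 1; given U=8, Y=4 and digits 2,4,5,7,8 already taken and all letters distinct, that pins L to 3. So L=3.
Step 7. [col 4: N + V ≡ U (mod 10)] from column 4 (V=7, U=8, carry-in 1, digits 2,3,4,5,7,8 already taken and all letters distinct): N must equal 0, so N=0.
Step 8. [col 6: D + U ≡ T (mod 10)] column 6: given U=8, carry-in 0, and digits 0,2,3,4,5,7,8 already taken and all letters distinct, D+U≡T (mod 10) forces T=9, so T=9.
Step 9. [col 6: D + U ≡ T (mod 10)] column 6 reads D+U+carry(0)=T with U=8, T=9; with digits 0,2,3,4,5,7,8,9 already taken and all letters distinct, the only value for D is 1. So D=1.

Answer: D=1, E=2, J=5, L=3, N=0, T=9, U=8, V=7, Y=4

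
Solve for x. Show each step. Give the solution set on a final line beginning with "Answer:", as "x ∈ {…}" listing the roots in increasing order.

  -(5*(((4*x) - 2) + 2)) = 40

Step 1. [-(5*(((4*x) - 2) + 2)) = 40] flip signs both sides. So neg: 5*(((4*x) - 2) + 2) = -40.
Step 2. [5*(((4*x) - 2) + 2) = -40] divide by the outer 5, so div: ((4*x) - 2) + 2 = -8.
Step 3. [((4*x) - 2) + 2 = -8] 2 comes off first (subtract 2) ⇒ sub: (4*x) - 2 = -10.
Step 4. [(4*x) - 2 = -10] add 2: x sits inside (… - 2). So sub: 4*x = -8.
Step 5. [4*x = -8] 4 out front; divide by 4 ⇒ div: x = -2.

Answer: x ∈ {-2}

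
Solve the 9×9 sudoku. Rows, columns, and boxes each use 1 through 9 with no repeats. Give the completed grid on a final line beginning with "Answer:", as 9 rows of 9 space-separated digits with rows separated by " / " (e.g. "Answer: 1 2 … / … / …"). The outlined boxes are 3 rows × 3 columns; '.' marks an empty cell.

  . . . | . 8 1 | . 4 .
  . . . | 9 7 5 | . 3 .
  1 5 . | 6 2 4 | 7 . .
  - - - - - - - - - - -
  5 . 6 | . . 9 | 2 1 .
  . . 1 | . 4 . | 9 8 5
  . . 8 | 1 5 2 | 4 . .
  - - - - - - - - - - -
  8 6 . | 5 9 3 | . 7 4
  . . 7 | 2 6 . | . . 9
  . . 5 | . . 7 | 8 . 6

Step 1. [r4c2∈{3,4,7}] r4c2 is the only open cell in row 4 admitting 4 ⇒ r4c2=4.
Step 2. [r1c4∈{3}] r1c4 is down to just 3. So r1c4=3.
Step 3. [r7c3∈{2}] r7c3 has the single candidate 2 ⇒ r7c3=2.
Step 4. [r8c7∈{1,3,5}] across col 7, 3 lands solely at r8c7, so r8c7=3.
Step 5. [r1c9∈{2}] nothing but 2 survives at r1c9 ⇒ r1c9=2.
Step 6. [r5c4∈{7}] nothing but 7 survives at r5c4 ⇒ r5c4=7.
Step 7. [r1c3∈{9}] nothing but 9 survives at r1c3, so r1c3=9.
Step 8. [r8c1∈{4}] only 4 remains possible at r8c1 ⇒ r8c1=4.
Step 9. [r4c9∈{3,7}] across row 4, 7 lands solely at r4c9 ⇒ r4c9=7.
Step 10. [r2c2∈{2,8}] across col 2, 8 lands solely at r2c2. So r2c2=8.
Step 11. [r2c1∈{2,6}] row 2 places 2 nowhere but r2c1, so r2c1=2.
Step 12. [r5c1∈{3}] r5c1 has the single candidate 3 ⇒ r5c1=3.
Step 13. [r1c2∈{7}] r1c2 is down to just 7 ⇒ r1c2=7.
Step 14. [r2c7∈{1,6}] r2c7 is the only open cell in row 2 admitting 6, so r2c7=6.
Step 15. [r9c2∈{1,3,9}] row 9 places 3 nowhere but r9c2. So r9c2=3.
Step 16. [r6c2∈{9}] r6c2 has the single candidate 9 ⇒ r6c2=9.
Step 17. [r5c6∈{6}] only 6 remains possible at r5c6, so r5c6=6.
Step 18. [r2c9∈{1}] r2c9 is down to just 1. So r2c9=1.
Step 19. [r1c1∈{6}] only 6 remains possible at r1c1, so r1c1=6.
Step 20. [r4c5∈{3}] nothing but 3 survives at r4c5, so r4c5=3.
Step 21. [r3c3∈{3}] r3c3 is down to just 3, so r3c3=3.
Step 22. [r6c1∈{7}] r6c1 is down to just 7. So r6c1=7.
Step 23. [r6c9∈{3}] only 3 remains possible at r6c9, so r6c9=3.
Step 24. [r3c9∈{8}] only 8 remains possible at r3c9, so r3c9=8.
Step 25. [r6c8∈{6}] r6c8 has the single candidate 6, so r6c8=6.
Step 26. [r8c8∈{5}] r8c8's peers cover all but 5 ⇒ r8c8=5.
Step 27. [r7c7∈{1}] nothing but 1 survives at r7c7 ⇒ r7c7=1.
Step 28. [r9c4∈{4}] only 4 remains possible at r9c4, so r9c4=4.
Step 29. [r3c8∈{9}] r3c8's peers cover all but 9. So r3c8=9.
Step 30. [r9c5∈{1}] r9c5 is down to just 1, so r9c5=1.
Step 31. [r8c2∈{1}] r8c2 is down to just 1. So r8c2=1.
Step 32. [r1c7∈{5}] r1c7's peers cover all but 5, so r1c7=5.
Step 33. [r9c1∈{9}] r9c1 has the single candidate 9, so r9c1=9.
Step 34. [r9c8∈{2}] r9c8's peers cover all but 2 ⇒ r9c8=2.
Step 35. [r2c3∈{4}] r2c3's peers cover all but 4, so r2c3=4.
Step 36. [r4c4∈{8}] nothing but 8 survives at r4c4. So r4c4=8.
Step 37. [r8c6∈{8}] r8c6 has the single candidate 8. So r8c6=8.
Step 38. [r5c2∈{2}] nothing but 2 survives at r5c2 ⇒ r5c2=2.

Answer: 6 7 9 3 8 1 5 4 2 / 2 8 4 9 7 5 6 3 1 / 1 5 3 6 2 4 7 9 8 / 5 4 6 8 3 9 2 1 7 / 3 2 1 7 4 6 9 8 5 / 7 9 8 1 5 2 4 6 3 / 8 6 2 5 9 3 1 7 4 / 4 1 7 2 6 8 3 5 9 / 9 3 5 4 1 7 8 2 6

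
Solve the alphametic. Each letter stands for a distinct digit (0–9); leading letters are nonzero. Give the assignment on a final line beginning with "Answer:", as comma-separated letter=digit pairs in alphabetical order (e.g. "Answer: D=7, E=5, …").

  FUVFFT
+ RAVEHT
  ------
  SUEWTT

Step 1. [col 1: T + T ≡ T (mod 10)] column 1: given nothing yet, carry-in 0, and all letters distinct, none taken yet, T+T≡T (mod 10) forces T=0, so T=0.
Step 2. [col 2: F + H ≡ T (mod 10)] no forcing yet in column 2 (carry-in 0); H=4 is free and consistent — try it. So H=4.
Step 3. [col 2: F + H ≡ T (mod 10)] column 2: given H=4, T=0, carry-in 0, and digits 0,4 already taken and all letters distinct, F+H≡T (mod 10) forces F=6 ⇒ F=6.
Step 4. [col 3: F + E ≡ W (mod 10)] E=5 is one option consistent with column 3 (F + E ≡ W (mod 10), carry-in 1) — take it, so E=5.
Step 5. [col 3: F + E ≡ W (mod 10)] column 3 reads F+E+carry(1)=W with F=6, E=5; with digits 0,4,5,6 already taken and all letters distinct, the only value for W is 2, so W=2.
Step 6. [col 4: V + V ≡ E (mod 10)] in column 4 we have V+V≡E with carry-in 1; given E=5 and digits 0,2,4,5,6 already taken and all letters distinct, that pins V to 7 ⇒ V=7.
Step 7. [col 5: U + A ≡ U (mod 10)] column 5: given nothing yet, carry-in 1, and digits 0,2,4,5,6,7 already taken and all letters distinct, U+A≡U (mod 10) forces A=9, so A=9.
Step 8. [col 5: U + A ≡ U (mod 10)] several values work for U in column 5 (U + A ≡ U (mod 10), carry-in 1); try U=3 ⇒ U=3.
Step 9. [col 6: F + R ≡ S (mod 10)] from column 6 (F=6, carry-in 1, digits 0,2,3,4,5,6,7,9 already taken and all letters distinct): R must equal 1, so R=1.
Step 10. [col 6: F + R ≡ S (mod 10)] column 6: given F=6, R=1, carry-in 1, and digits 0,1,2,3,4,5,6,7,9 already taken and all letters distinct, F+R≡S (mod 10) forces S=8, so S=8.

Answer: A=9, E=5, F=6, H=4, R=1, S=8, T=0, U=3, V=7, W=2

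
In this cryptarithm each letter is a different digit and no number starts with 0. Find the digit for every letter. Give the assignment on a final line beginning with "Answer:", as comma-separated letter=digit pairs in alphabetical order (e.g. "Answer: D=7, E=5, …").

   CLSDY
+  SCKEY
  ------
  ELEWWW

Step 1. [col 1: Y + Y ≡ W (mod 10)] Y=5 is one option consistent with column 1 (Y + Y ≡ W (mod 10), carry-in 0) — take it ⇒ Y=5.
Step 2. [col 1: Y + Y ≡ W (mod 10)] column 1 reads Y+Y+carry(0)=W with Y=5; with digits 5 already taken and all letters distinct, the only value for W is 0 ⇒ W=0.
Step 3. [col 2: D + E ≡ W (mod 10)] no forcing yet in column 2 (carry-in 1); D=8 is free and consistent — try it ⇒ D=8.
Step 4. [col 2: D + E ≡ W (mod 10)] from column 2 (D=8, W=0, carry-in 1, digits 0,5,8 already taken and all letters distinct): E must equal 1. So E=1.
Step 5. [col 3: S + K ≡ W (mod 10)] several values work for S in column 3 (S + K ≡ W (mod 10), carry-in 1); try S=7. So S=7.
Step 6. [col 3: S + K ≡ W (mod 10)] from column 3 (S=7, W=0, carry-in 1, digits 0,1,5,7,8 already taken and all letters distinct): K must equal 2. So K=2.
Step 7. [col 4: L + C ≡ E (mod 10)] L=4 is one option consistent with column 4 (L + C ≡ E (mod 10), carry-in 1) — take it. So L=4.
Step 8. [col 4: L + C ≡ E (mod 10)] column 4 reads L+C+carry(1)=E with L=4, E=1; with digits 0,1,2,4,5,7,8 already taken and all letters distinct, the only value for C is 6. So C=6.

Answer: C=6, D=8, E=1, K=2, L=4, S=7, W=0, Y=5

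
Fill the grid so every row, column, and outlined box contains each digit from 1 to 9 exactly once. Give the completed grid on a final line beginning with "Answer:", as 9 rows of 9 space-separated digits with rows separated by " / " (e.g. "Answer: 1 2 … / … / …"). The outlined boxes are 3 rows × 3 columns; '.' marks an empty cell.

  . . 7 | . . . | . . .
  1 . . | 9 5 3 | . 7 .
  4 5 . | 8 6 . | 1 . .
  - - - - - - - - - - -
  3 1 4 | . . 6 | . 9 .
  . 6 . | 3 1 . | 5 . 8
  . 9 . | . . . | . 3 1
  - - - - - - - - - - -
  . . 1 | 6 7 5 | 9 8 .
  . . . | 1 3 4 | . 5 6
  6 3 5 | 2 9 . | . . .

Step 1. [r3c8∈{2}] only 2 remains possible at r3c8. So r3c8=2.
Step 2. [r7c1∈{2}] nothing but 2 survives at r7c1, so r7c1=2.
Step 3. [r2c9∈{4}] only 4 remains possible at r2c9. So r2c9=4.
Step 4. [r6c7∈{2,4,6,7}] row 6 places 6 nowhere but r6c7 ⇒ r6c7=6.
Step 5. [r4c9∈{2,7}] in col 9, 2 fits only at r4c9. So r4c9=2.
Step 6. [r5c1∈{7}] r5c1 has the single candidate 7. So r5c1=7.
Step 7. [r2c7∈{8}] nothing but 8 survives at r2c7, so r2c7=8.
Step 8. [r5c3∈{2}] only 2 remains possible at r5c3, so r5c3=2.
Step 9. [r6c3∈{8}] r6c3 is down to just 8 ⇒ r6c3=8.
Step 10. [r4c7∈{7}] r4c7 has the single candidate 7, so r4c7=7.
Step 11. [r6c4∈{4,5,7}] col 4 places 7 nowhere but r6c4. So r6c4=7.
Step 12. [r7c9∈{3}] nothing but 3 survives at r7c9, so r7c9=3.
Step 13. [r6c6∈{2}] only 2 remains possible at r6c6, so r6c6=2.
Step 14. [r8c3∈{9}] only 9 remains possible at r8c3 ⇒ r8c3=9.
Step 15. [r8c1∈{8}] nothing but 8 survives at r8c1. So r8c1=8.
Step 16. [r1c5∈{2,4}] 2 has one home in col 5: r1c5 ⇒ r1c5=2.
Step 17. [r5c8∈{4}] only 4 remains possible at r5c8, so r5c8=4.
Step 18. [r1c9∈{5,9}] in row 1, 5 fits only at r1c9. So r1c9=5.
Step 19. [r9c8∈{1}] only 1 remains possible at r9c8, so r9c8=1.
Step 20. [r1c8∈{6}] only 6 remains possible at r1c8. So r1c8=6.
Step 21. [r1c6∈{1}] r1c6's peers cover all but 1. So r1c6=1.
Step 22. [r1c4∈{4}] only 4 remains possible at r1c4 ⇒ r1c4=4.
Step 23. [r1c7∈{3}] r1c7 has the single candidate 3 ⇒ r1c7=3.
Step 24. [r9c7∈{4}] r9c7's peers cover all but 4 ⇒ r9c7=4.
Step 25. [r9c9∈{7}] nothing but 7 survives at r9c9. So r9c9=7.
Step 26. [r2c2∈{2}] r2c2 is down to just 2 ⇒ r2c2=2.
Step 27. [r7c2∈{4}] only 4 remains possible at r7c2 ⇒ r7c2=4.
Step 28. [r2c3∈{6}] only 6 remains possible at r2c3 ⇒ r2c3=6.
Step 29. [r3c6∈{7}] r3c6's peers cover all but 7, so r3c6=7.
Step 30. [r5c6∈{9}] only 9 remains possible at r5c6 ⇒ r5c6=9.
Step 31. [r9c6∈{8}] nothing but 8 survives at r9c6. So r9c6=8.
Step 32. [r8c2∈{7}] r8c2's peers cover all but 7. So r8c2=7.
Step 33. [r1c2∈{8}] r1c2 is down to just 8. So r1c2=8.
Step 34. [r6c1∈{5}] nothing but 5 survives at r6c1 ⇒ r6c1=5.
Step 35. [r8c7∈{2}] r8c7 is down to just 2, so r8c7=2.
Step 36. [r3c3∈{3}] only 3 remains possible at r3c3. So r3c3=3.
Step 37. [r3c9∈{9}] r3c9's peers cover all but 9, so r3c9=9.
Step 38. [r6c5∈{4}] r6c5 has the single candidate 4. So r6c5=4.
Step 39. [r1c1∈{9}] r1c1 is down to just 9, so r1c1=9.
Step 40. [r4c5∈{8}] only 8 remains possible at r4c5. So r4c5=8.
Step 41. [r4c4∈{5}] r4c4 is down to just 5. So r4c4=5.

Answer: 9 8 7 4 2 1 3 6 5 / 1 2 6 9 5 3 8 7 4 / 4 5 3 8 6 7 1 2 9 / 3 1 4 5 8 6 7 9 2 / 7 6 2 3 1 9 5 4 8 / 5 9 8 7 4 2 6 3 1 / 2 4 1 6 7 5 9 8 3 / 8 7 9 1 3 4 2 5 6 / 6 3 5 2 9 8 4 1 7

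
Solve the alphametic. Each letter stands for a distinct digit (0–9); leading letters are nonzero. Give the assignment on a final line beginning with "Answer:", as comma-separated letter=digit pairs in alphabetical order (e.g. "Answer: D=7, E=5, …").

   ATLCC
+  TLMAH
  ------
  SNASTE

Step 1. [col 1: C + H ≡ E (mod 10)] several values work for E in column 1 (C + H ≡ E (mod 10), carry-in 0); try E=8. So E=8.
Step 2. [col 1: C + H ≡ E (mod 10)] column 1 (C + H ≡ E (mod 10), carry-in 0) doesn't pin C yet; pick C=6 and continue, so C=6.
Step 3. [col 1: C + H ≡ E (mod 10)] column 1 reads C+H+carry(0)=E with C=6, E=8; with digits 6,8 already taken and all letters distinct, the only value for H is 2 ⇒ H=2.
Step 4. [S] adding two 5-digit numbers gives at most 5+1 digits, and here it does — S is that final carry and must be 1. So S=1.
Step 5. [col 2: C + A ≡ T (mod 10)] no forcing yet in column 2 (carry-in 0); A=9 is free and consistent — try it, so A=9.
Step 6. [col 2: C + A ≡ T (mod 10)] from column 2 (C=6, A=9, carry-in 0, digits 1,2,6,8,9 already taken and all letters distinct): T must equal 5 ⇒ T=5.
Step 7. [col 3: L + M ≡ S (mod 10)] L=3 is one option consistent with column 3 (L + M ≡ S (mod 10), carry-in 1) — take it ⇒ L=3.
Step 8. [col 3: L + M ≡ S (mod 10)] in column 3 we have L+M≡S with carry-in 1; given L=3, S=1 and digits 1,2,3,5,6,8,9 already taken and all letters distinct, that pins M to 7 ⇒ M=7.
Step 9. [col 5: A + T ≡ N (mod 10)] column 5: given A=9, T=5, carry-in 0, and digits 1,2,3,5,6,7,8,9 already taken and all letters distinct, A+T≡N (mod 10) forces N=4. So N=4.

Answer: A=9, C=6, E=8, H=2, L=3, M=7, N=4, S=1, T=5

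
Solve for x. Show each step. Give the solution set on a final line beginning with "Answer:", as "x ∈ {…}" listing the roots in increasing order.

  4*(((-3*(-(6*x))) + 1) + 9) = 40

Step 1. [4*(((-3*(-(6*x))) + 1) + 9) = 40] 4·(inner) — divide through by 4 ⇒ div: ((-3*(-(6*x))) + 1) + 9 = 10.
Step 2. [((-3*(-(6*x))) + 1) + 9 = 10] 9 comes off first (subtract 9). So sub: (-3*(-(6*x))) + 1 = 1.
Step 3. [(-3*(-(6*x))) + 1 = 1] +1 is outermost — subtract 1 both sides. So sub: -3*(-(6*x)) = 0.
Step 4. [-3*(-(6*x)) = 0] LHS = -3·(…); ÷-3 both sides ⇒ div: -(6*x) = 0.
Step 5. [-(6*x) = 0] flip signs both sides ⇒ neg: 6*x = 0.
Step 6. [6*x = 0] divide by the outer 6. So div: x = 0.

Answer: x ∈ {0}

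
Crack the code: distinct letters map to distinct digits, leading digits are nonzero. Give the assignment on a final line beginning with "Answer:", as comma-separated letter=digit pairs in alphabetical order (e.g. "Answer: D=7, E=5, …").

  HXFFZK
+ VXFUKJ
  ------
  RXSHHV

Step 1. [col 1: K + J ≡ V (mod 10)] K=8 is one option consistent with column 1 (K + J ≡ V (mod 10), carry-in 0) — take it ⇒ K=8.
Step 2. [col 1: K + J ≡ V (mod 10)] column 1 (K + J ≡ V (mod 10), carry-in 0) doesn't pin V yet; pick V=3 and continue ⇒ V=3.
Step 3. [col 1: K + J ≡ V (mod 10)] in column 1 we have K+J≡V with carry-in 0; given K=8, V=3 and digits 3,8 already taken and all letters distinct, that pins J to 5, so J=5.
Step 4. [col 2: Z + K ≡ H (mod 10)] H=6 is one option consistent with column 2 (Z + K ≡ H (mod 10), carry-in 1) — take it ⇒ H=6.
Step 5. [col 2: Z + K ≡ H (mod 10)] in column 2 we have Z+K≡H with carry-in 1; given K=8, H=6 and digits 3,5,6,8 already taken and all letters distinct, that pins Z to 7 ⇒ Z=7.
Step 6. [col 3: F + U ≡ H (mod 10)] no forcing yet in column 3 (carry-in 1); F=1 is free and consistent — try it. So F=1.
Step 7. [col 3: F + U ≡ H (mod 10)] column 3 reads F+U+carry(1)=H with F=1, H=6; with digits 1,3,5,6,7,8 already taken and all letters distinct, the only value for U is 4. So U=4.
Step 8. [col 4: F + F ≡ S (mod 10)] column 4 reads F+F+carry(0)=S with F=1; with digits 1,3,4,5,6,7,8 already taken and all letters distinct, the only value for S is 2 ⇒ S=2.
Step 9. [col 5: X + X ≡ X (mod 10)] from column 5 (nothing yet, carry-in 0, digits 1,2,3,4,5,6,7,8 already taken and all letters distinct): X must equal 0. So X=0.
Step 10. [col 6: H + V ≡ R (mod 10)] in column 6 we have H+V≡R with carry-in 0; given H=6, V=3 and digits 0,1,2,3,4,5,6,7,8 already taken and all letters distinct, that pins R to 9. So R=9.

Answer: F=1, H=6, J=5, K=8, R=9, S=2, U=4, V=3, X=0, Z=7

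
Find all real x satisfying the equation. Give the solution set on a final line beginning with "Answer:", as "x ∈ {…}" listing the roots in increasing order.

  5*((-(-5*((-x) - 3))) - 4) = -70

Step 1. [5*((-(-5*((-x) - 3))) - 4) = -70] LHS = 5·(…); ÷5 both sides, so div: (-(-5*((-x) - 3))) - 4 = -14.
Step 2. [(-(-5*((-x) - 3))) - 4 = -14] the outer -4 inverts by adding 4 ⇒ sub: -(-5*((-x) - 3)) = -10.
Step 3. [-(-5*((-x) - 3)) = -10] LHS negated; negate both sides, so neg: -5*((-x) - 3) = 10.
Step 4. [-5*((-x) - 3) = 10] -5·(inner) — divide through by -5, so div: (-x) - 3 = -2.
Step 5. [(-x) - 3 = -2] add 3: x sits inside (… - 3) ⇒ sub: -x = 1.
Step 6. [-x = 1] flip signs both sides. So neg: x = -1.

Answer: x ∈ {-1}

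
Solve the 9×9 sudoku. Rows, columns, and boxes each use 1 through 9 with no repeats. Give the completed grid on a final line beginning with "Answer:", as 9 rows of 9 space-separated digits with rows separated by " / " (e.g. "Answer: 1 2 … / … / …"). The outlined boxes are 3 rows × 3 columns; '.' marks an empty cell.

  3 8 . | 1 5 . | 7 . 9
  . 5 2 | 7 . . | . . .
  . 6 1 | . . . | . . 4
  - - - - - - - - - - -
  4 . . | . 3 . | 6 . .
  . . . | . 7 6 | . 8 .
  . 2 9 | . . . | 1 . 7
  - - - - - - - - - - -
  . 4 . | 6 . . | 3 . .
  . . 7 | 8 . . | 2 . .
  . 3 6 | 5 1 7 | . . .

Step 1. [r8c2∈{1,9}] across col 2, 9 lands solely at r8c2. So r8c2=9.
Step 2. [r2c7∈{8}] r2c7's peers cover all but 8 ⇒ r2c7=8.
Step 3. [r3c4∈{2,3,9}] col 4 places 3 nowhere but r3c4 ⇒ r3c4=3.
Step 4. [r4c6∈{1,2,5,8,9}] across col 6, 1 lands solely at r4c6. So r4c6=1.
Step 5. [r6c8∈{3,4,5}] row 6 places 3 nowhere but r6c8. So r6c8=3.
Step 6. [r5c7∈{4,5,9}] box 6 places 4 nowhere but r5c7 ⇒ r5c7=4.
Step 7. [r4c8∈{2,5,9}] r4c8 is the only open cell in box 6 admitting 9 ⇒ r4c8=9.
Step 8. [r2c5∈{4,6,9}] in col 5, 6 fits only at r2c5, so r2c5=6.
Step 9. [r2c6∈{4,9}] row 2 places 4 nowhere but r2c6 ⇒ r2c6=4.
Step 10. [r1c6∈{2}] r1c6 has the single candidate 2. So r1c6=2.
Step 11. [r8c9∈{1,5,6}] r8c9 is the only open cell in col 9 admitting 6 ⇒ r8c9=6.
Step 12. [r2c8∈{1}] r2c8 has the single candidate 1. So r2c8=1.
Step 13. [r4c3∈{5,8}] across row 4, 8 lands solely at r4c3 ⇒ r4c3=8.
Step 14. [r7c3∈{5}] r7c3's peers cover all but 5. So r7c3=5.
Step 15. [r8c1∈{1}] r8c1 has the single candidate 1 ⇒ r8c1=1.
Step 16. [r4c9∈{2,5}] row 4 places 5 nowhere but r4c9 ⇒ r4c9=5.
Step 17. [r9c1∈{2,8}] row 9 places 2 nowhere but r9c1 ⇒ r9c1=2.
Step 18. [r8c5∈{4}] nothing but 4 survives at r8c5 ⇒ r8c5=4.
Step 19. [r6c6∈{5,8}] r6c6 is the only open cell in col 6 admitting 5 ⇒ r6c6=5.
Step 20. [r7c6∈{9}] only 9 remains possible at r7c6. So r7c6=9.
Step 21. [r3c5∈{8,9}] in col 5, 9 fits only at r3c5 ⇒ r3c5=9.
Step 22. [r7c9∈{1,8}] in row 7, 1 fits only at r7c9, so r7c9=1.
Step 23. [r4c4∈{2}] r4c4's peers cover all but 2 ⇒ r4c4=2.
Step 24. [r3c7∈{5}] r3c7 is down to just 5. So r3c7=5.
Step 25. [r7c1∈{8}] r7c1 has the single candidate 8. So r7c1=8.
Step 26. [r5c2∈{1}] r5c2's peers cover all but 1. So r5c2=1.
Step 27. [r1c3∈{4}] nothing but 4 survives at r1c3 ⇒ r1c3=4.
Step 28. [r8c6∈{3}] r8c6 has the single candidate 3, so r8c6=3.
Step 29. [r7c5∈{2}] only 2 remains possible at r7c5, so r7c5=2.
Step 30. [r6c5∈{8}] r6c5 is down to just 8, so r6c5=8.
Step 31. [r3c6∈{8}] nothing but 8 survives at r3c6. So r3c6=8.
Step 32. [r6c4∈{4}] nothing but 4 survives at r6c4. So r6c4=4.
Step 33. [r6c1∈{6}] r6c1's peers cover all but 6, so r6c1=6.
Step 34. [r3c1∈{7}] nothing but 7 survives at r3c1, so r3c1=7.
Step 35. [r4c2∈{7}] r4c2's peers cover all but 7, so r4c2=7.
Step 36. [r5c1∈{5}] r5c1 has the single candidate 5. So r5c1=5.
Step 37. [r8c8∈{5}] r8c8 has the single candidate 5 ⇒ r8c8=5.
Step 38. [r5c9∈{2}] r5c9 has the single candidate 2, so r5c9=2.
Step 39. [r2c9∈{3}] r2c9 is down to just 3. So r2c9=3.
Step 40. [r1c8∈{6}] r1c8 is down to just 6. So r1c8=6.
Step 41. [r5c3∈{3}] r5c3's peers cover all but 3, so r5c3=3.
Step 42. [r9c8∈{4}] r9c8's peers cover all but 4, so r9c8=4.
Step 43. [r9c7∈{9}] only 9 remains possible at r9c7. So r9c7=9.
Step 44. [r3c8∈{2}] r3c8 has the single candidate 2. So r3c8=2.
Step 45. [r7c8∈{7}] r7c8's peers cover all but 7, so r7c8=7.
Step 46. [r2c1∈{9}] only 9 remains possible at r2c1, so r2c1=9.
Step 47. [r5c4∈{9}] r5c4 is down to just 9 ⇒ r5c4=9.
Step 48. [r9c9∈{8}] r9c9 is down to just 8 ⇒ r9c9=8.

Answer: 3 8 4 1 5 2 7 6 9 / 9 5 2 7 6 4 8 1 3 / 7 6 1 3 9 8 5 2 4 / 4 7 8 2 3 1 6 9 5 / 5 1 3 9 7 6 4 8 2 / 6 2 9 4 8 5 1 3 7 / 8 4 5 6 2 9 3 7 1 / 1 9 7 8 4 3 2 5 6 / 2 3 6 5 1 7 9 4 8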